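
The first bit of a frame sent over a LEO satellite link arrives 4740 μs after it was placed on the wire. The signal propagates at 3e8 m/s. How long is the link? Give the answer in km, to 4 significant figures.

d = s × t_prop = 300000000 × 0.00474 = 1422 km.

1422 km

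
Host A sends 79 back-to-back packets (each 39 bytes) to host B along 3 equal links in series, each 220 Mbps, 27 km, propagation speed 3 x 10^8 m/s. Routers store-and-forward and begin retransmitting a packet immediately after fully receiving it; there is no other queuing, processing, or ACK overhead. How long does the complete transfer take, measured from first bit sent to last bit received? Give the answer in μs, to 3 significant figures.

385 μs

Per-hop transmission t_tx = L/R = 312/220000000 = 1.41818 μs.
Per-hop propagation t_prop = 27000/300000000 = 90 μs.
Pipeline fill: first packet needs 3·t_tx to clear all hops; remaining 78 packets each add one t_tx.
Total = (3+79-1)·t_tx + 3·t_prop = 81·1.41818 + 3·90 = 385 μs.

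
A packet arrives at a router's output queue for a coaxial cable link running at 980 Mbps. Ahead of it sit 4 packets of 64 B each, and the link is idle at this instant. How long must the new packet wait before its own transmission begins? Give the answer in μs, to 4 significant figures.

2.090 μs

Each queued packet: L/R = 512/980000000 = 0.522449 μs.
4 queued → 2.0898 μs.
Queuing delay = 2.090 μs.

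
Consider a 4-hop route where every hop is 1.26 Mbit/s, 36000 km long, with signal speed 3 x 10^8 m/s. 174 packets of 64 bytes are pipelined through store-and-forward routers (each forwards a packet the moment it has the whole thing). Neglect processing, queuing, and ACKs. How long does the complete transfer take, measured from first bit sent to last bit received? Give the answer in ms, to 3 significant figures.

552 ms

Per-hop transmission t_tx = L/R = 512/1260000 = 0.406349 ms.
Per-hop propagation t_prop = 36000000/300000000 = 120 ms.
Pipeline fill: first packet needs 4·t_tx to clear all hops; remaining 173 packets each add one t_tx.
Total = (4+174-1)·t_tx + 4·t_prop = 177·0.406349 + 4·120 = 552 ms.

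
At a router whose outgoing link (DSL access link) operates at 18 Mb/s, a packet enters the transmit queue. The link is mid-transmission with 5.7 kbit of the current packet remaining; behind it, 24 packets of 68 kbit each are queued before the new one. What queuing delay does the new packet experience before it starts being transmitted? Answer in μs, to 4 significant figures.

Each queued packet: L/R = 68000/18000000 = 3777.78 μs.
24 queued → 90666.7 μs.
Plus remaining 5700 bits of current packet: 316.667 μs.
Queuing delay = 90980 μs.

90980 μs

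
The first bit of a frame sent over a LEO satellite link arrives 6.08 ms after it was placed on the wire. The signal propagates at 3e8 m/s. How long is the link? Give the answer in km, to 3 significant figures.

1820 km

d = s × t_prop = 300000000 × 0.00608 = 1820 km.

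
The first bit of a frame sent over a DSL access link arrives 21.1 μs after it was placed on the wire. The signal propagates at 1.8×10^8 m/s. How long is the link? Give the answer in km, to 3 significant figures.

d = s × t_prop = 180000000 × 2.11e-05 = 3.80 km.

3.80 km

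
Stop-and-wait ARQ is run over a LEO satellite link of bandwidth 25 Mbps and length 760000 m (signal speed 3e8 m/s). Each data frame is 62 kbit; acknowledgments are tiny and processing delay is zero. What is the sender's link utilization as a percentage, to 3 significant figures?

32.9 %

t_tx = L/R = 62000/25000000 = 0.00248 s.
t_prop = 760000/300000000 = 0.00253333 s; RTT = 0.00506667 s.
Cycle = t_tx + RTT = 0.00754667 s.
Utilization = t_tx / cycle = 0.00248/0.00754667 = 32.9 %.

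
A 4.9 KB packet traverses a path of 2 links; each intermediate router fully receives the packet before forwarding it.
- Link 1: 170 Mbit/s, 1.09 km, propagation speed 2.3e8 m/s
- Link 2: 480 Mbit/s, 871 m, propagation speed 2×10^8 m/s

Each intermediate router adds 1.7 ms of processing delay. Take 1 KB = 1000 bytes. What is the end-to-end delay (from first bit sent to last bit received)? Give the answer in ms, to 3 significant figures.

2.02 ms

L = 39200 bits.
Transmission delays (L/R per hop): 0.230588, 0.0816667 ms; sum = 0.312255 ms.
Propagation delays (d/s per hop): 0.00473913, 0.004355 ms; sum = 0.00909413 ms.
Processing at 1 router(s): 1 × 1.7 ms = 1.7 ms.
End-to-end = 2.02 ms.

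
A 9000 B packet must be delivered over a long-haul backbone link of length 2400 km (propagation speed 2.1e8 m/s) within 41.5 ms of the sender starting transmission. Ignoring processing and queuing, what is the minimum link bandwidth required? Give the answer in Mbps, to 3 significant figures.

L = 72000 bits.
Propagation delay = 2400000 / 210000000 = 11.4286 ms.
Transmission budget = 41.5 − 11.4286 = 30.0714 ms.
R ≥ L / t_tx = 72000 bits / 0.0300714 s = 2.39 Mbps.

2.39 Mbps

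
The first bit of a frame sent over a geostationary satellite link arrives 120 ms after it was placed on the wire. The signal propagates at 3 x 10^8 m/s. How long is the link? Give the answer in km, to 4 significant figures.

d = s × t_prop = 300000000 × 0.12 = 36000 km.

36000 km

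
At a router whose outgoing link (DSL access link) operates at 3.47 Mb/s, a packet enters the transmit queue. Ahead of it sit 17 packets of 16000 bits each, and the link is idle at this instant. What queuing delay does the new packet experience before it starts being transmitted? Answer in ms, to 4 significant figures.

78.39 ms

Each queued packet: L/R = 16000/3470000 = 4.61095 ms.
17 queued → 78.3862 ms.
Queuing delay = 78.39 ms.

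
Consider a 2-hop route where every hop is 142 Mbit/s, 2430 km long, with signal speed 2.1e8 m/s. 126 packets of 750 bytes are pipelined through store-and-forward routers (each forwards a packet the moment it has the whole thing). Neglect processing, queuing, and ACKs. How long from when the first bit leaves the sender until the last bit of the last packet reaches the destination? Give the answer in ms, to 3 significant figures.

28.5 ms

Per-hop transmission t_tx = L/R = 6000/142000000 = 0.0422535 ms.
Per-hop propagation t_prop = 2430000/210000000 = 11.5714 ms.
Pipeline fill: first packet needs 2·t_tx to clear all hops; remaining 125 packets each add one t_tx.
Total = (2+126-1)·t_tx + 2·t_prop = 127·0.0422535 + 2·11.5714 = 28.5 ms.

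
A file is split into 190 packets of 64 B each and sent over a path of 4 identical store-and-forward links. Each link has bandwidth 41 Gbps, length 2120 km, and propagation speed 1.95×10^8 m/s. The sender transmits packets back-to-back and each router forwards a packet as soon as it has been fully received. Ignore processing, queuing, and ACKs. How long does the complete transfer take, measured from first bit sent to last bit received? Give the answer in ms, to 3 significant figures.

43.5 ms

Per-hop transmission t_tx = L/R = 512/41000000000 = 1.24878e-05 ms.
Per-hop propagation t_prop = 2120000/195000000 = 10.8718 ms.
Pipeline fill: first packet needs 4·t_tx to clear all hops; remaining 189 packets each add one t_tx.
Total = (4+190-1)·t_tx + 4·t_prop = 193·1.24878e-05 + 4·10.8718 = 43.5 ms.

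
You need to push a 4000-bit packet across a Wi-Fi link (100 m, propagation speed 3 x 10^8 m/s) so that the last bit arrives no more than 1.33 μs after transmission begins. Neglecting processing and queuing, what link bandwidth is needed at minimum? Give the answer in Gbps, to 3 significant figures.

Propagation delay = 100 / 300000000 = 0.333333 μs.
Transmission budget = 1.33 − 0.333333 = 0.996667 μs.
R ≥ L / t_tx = 4000 bits / 9.96667e-07 s = 4.01 Gbps.

4.01 Gbps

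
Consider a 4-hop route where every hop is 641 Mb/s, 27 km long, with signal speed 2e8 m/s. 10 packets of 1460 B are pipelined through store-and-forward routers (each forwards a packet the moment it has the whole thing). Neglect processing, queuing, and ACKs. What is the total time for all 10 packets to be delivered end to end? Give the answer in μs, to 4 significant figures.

Per-hop transmission t_tx = L/R = 11680/641000000 = 18.2215 μs.
Per-hop propagation t_prop = 27000/200000000 = 135 μs.
Pipeline fill: first packet needs 4·t_tx to clear all hops; remaining 9 packets each add one t_tx.
Total = (4+10-1)·t_tx + 4·t_prop = 13·18.2215 + 4·135 = 776.9 μs.

776.9 μs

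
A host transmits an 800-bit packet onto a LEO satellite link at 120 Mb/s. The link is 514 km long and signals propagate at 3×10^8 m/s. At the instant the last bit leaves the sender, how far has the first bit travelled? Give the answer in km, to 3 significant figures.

t_tx = L/R = 800/120000000 = 6.66667e-06 s.
Distance = s × t_tx = 300000000 × 6.66667e-06 = 2.00 km.

2.00 km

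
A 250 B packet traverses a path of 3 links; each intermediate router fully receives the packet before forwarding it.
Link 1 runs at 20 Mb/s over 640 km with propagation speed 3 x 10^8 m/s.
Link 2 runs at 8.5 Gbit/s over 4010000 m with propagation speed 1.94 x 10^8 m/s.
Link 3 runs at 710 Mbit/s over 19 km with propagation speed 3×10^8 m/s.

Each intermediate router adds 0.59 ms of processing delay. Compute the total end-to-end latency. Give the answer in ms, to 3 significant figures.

24.1 ms

L = 250 × 8 = 2000 bits.
Transmission delays (L/R per hop): 0.1, 0.000235294, 0.0028169 ms; sum = 0.103052 ms.
Propagation delays (d/s per hop): 2.13333, 20.6701, 0.0633333 ms; sum = 22.8668 ms.
Processing at 2 router(s): 2 × 0.59 ms = 1.18 ms.
End-to-end = 24.1 ms.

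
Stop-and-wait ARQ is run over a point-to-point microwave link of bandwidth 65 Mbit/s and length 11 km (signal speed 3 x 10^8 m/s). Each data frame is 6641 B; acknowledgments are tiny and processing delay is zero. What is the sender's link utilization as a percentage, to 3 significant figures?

91.8 %

t_tx = L/R = 53128/65000000 = 0.000817354 s.
t_prop = 11000/300000000 = 3.66667e-05 s; RTT = 7.33333e-05 s.
Cycle = t_tx + RTT = 0.000890687 s.
Utilization = t_tx / cycle = 0.000817354/0.000890687 = 91.8 %.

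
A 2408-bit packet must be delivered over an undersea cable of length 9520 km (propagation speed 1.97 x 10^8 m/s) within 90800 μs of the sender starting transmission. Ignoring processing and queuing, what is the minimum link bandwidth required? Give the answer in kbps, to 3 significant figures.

Propagation delay = 9520000 / 197000000 = 48324.9 μs.
Transmission budget = 90800 − 48324.9 = 42475.1 μs.
R ≥ L / t_tx = 2408 bits / 0.0424751 s = 56.7 kbps.

56.7 kbps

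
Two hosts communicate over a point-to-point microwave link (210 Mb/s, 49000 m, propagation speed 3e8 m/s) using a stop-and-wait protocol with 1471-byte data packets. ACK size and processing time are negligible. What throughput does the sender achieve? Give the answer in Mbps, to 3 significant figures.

30.7 Mbps

t_tx = L/R = 11768/210000000 = 5.60381e-05 s.
t_prop = 49000/300000000 = 0.000163333 s; RTT = 0.000326667 s.
Cycle = t_tx + RTT = 0.000382705 s.
Throughput = L / cycle = 11768 / 0.000382705 = 30.7 Mbps.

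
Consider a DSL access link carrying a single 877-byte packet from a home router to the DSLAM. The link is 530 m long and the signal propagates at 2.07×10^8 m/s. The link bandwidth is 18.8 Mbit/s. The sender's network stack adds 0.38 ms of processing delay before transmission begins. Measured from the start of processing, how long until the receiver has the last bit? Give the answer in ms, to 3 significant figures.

L = 877 × 8 = 7016 bits.
Transmission delay = L/R = 7016 / 18800000 = 0.373191 ms.
Propagation delay = d/s = 530 m / 2.07e+08 m/s = 0.00256039 ms.
Plus processing delay 0.38 ms = 0.38 ms.
Total = 0.756 ms.

0.756 ms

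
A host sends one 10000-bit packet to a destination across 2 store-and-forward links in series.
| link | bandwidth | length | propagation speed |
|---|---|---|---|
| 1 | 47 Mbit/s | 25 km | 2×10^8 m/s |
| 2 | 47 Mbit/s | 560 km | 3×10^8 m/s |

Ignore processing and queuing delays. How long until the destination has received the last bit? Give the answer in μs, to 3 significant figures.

2420 μs

Transmission delay per hop = L/R = 10000/47000000 = 212.766 μs; 2 hops → 425.532 μs.
Propagation delays (d/s per hop): 125, 1866.67 μs; sum = 1991.67 μs.
End-to-end = 2420 μs.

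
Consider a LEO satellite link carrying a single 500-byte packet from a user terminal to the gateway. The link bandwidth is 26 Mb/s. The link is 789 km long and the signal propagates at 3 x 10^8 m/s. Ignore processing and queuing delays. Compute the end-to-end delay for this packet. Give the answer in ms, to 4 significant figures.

L = 500 × 8 = 4000 bits.
Transmission delay = L/R = 4000 / 26000000 = 0.153846 ms.
Propagation delay = d/s = 789000 m / 300000000 m/s = 2.63 ms.
Total = 2.784 ms.

2.784 ms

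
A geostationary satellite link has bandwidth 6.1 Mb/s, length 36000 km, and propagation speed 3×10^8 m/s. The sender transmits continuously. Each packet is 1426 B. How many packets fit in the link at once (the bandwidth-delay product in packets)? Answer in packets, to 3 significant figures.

Propagation delay = 36000000 / 300000000 = 0.12 s.
BDP = R × t_prop = 6100000 × 0.12 = 732000 bits.
In packets of 11408 bits: 64.2 packets.

64.2 packets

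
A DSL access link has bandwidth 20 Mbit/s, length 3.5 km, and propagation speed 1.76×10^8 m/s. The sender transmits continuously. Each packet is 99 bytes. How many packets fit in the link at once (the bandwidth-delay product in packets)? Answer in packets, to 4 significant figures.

Propagation delay = 3500 / 176000000 = 1.98864e-05 s.
BDP = R × t_prop = 20000000 × 1.98864e-05 = 397.727 bits.
In packets of 792 bits: 0.5022 packets.

0.5022 packets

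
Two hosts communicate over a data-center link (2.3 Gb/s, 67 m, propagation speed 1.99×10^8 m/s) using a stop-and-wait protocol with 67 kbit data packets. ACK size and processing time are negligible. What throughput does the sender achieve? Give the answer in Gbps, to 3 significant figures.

t_tx = L/R = 67000/2300000000 = 2.91304e-05 s.
t_prop = 67/199000000 = 3.36683e-07 s; RTT = 6.73367e-07 s.
Cycle = t_tx + RTT = 2.98038e-05 s.
Throughput = L / cycle = 67000 / 2.98038e-05 = 2.25 Gbps.

2.25 Gbps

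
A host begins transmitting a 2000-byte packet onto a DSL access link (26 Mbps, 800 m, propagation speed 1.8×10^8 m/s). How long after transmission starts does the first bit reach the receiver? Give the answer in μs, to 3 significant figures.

4.44 μs

First bit experiences only propagation delay: d/s = 800/180000000 = 4.44 μs.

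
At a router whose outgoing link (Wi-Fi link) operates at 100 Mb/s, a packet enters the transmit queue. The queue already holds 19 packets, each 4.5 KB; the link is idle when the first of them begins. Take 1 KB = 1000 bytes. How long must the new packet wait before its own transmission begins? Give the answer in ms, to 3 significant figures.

6.84 ms

Each queued packet: L/R = 36000/100000000 = 0.36 ms.
19 queued → 6.84 ms.
Queuing delay = 6.84 ms.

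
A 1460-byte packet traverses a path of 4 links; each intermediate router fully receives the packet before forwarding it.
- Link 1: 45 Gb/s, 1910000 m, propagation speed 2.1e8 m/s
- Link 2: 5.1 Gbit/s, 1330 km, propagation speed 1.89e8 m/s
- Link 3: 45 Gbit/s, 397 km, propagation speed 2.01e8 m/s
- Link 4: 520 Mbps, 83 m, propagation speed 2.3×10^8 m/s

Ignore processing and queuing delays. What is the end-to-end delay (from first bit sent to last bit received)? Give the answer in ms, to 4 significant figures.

18.13 ms

L = 1460 × 8 = 11680 bits.
Transmission delays (L/R per hop): 0.000259556, 0.0022902, 0.000259556, 0.0224615 ms; sum = 0.0252708 ms.
Propagation delays (d/s per hop): 9.09524, 7.03704, 1.97512, 0.00036087 ms; sum = 18.1078 ms.
End-to-end = 18.13 ms.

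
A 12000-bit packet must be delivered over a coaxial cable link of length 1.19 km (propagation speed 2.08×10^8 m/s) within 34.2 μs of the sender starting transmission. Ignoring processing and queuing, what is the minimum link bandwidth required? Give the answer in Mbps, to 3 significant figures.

421 Mbps

Propagation delay = 1190 / 208000000 = 5.72115 μs.
Transmission budget = 34.2 − 5.72115 = 28.4788 μs.
R ≥ L / t_tx = 12000 bits / 2.84788e-05 s = 421 Mbps.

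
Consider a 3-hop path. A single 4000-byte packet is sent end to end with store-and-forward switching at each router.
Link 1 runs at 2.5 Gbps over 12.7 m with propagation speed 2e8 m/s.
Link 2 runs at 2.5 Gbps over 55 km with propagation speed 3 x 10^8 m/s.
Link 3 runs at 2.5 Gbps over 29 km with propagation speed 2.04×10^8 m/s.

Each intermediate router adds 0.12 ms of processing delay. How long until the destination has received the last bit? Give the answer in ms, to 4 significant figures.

L = 4000 × 8 = 32000 bits.
Transmission delay per hop = L/R = 32000/2500000000 = 0.0128 ms; 3 hops → 0.0384 ms.
Propagation delays (d/s per hop): 6.35e-05, 0.183333, 0.142157 ms; sum = 0.325554 ms.
Processing at 2 router(s): 2 × 0.12 ms = 0.24 ms.
End-to-end = 0.6040 ms.

0.6040 ms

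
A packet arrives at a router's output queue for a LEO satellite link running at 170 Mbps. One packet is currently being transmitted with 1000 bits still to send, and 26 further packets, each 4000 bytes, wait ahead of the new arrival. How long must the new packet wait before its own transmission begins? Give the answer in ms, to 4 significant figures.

4.900 ms

Each queued packet: L/R = 32000/170000000 = 0.188235 ms.
26 queued → 4.89412 ms.
Plus remaining 1000 bits of current packet: 0.00588235 ms.
Queuing delay = 4.900 ms.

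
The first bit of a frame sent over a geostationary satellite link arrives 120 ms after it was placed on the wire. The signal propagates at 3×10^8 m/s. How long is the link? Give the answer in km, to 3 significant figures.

36000 km

d = s × t_prop = 300000000 × 0.12 = 36000 km.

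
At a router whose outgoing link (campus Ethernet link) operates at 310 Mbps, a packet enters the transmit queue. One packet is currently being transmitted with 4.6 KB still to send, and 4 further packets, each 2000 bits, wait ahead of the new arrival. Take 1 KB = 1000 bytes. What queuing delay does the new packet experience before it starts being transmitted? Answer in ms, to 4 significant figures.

0.1445 ms

Each queued packet: L/R = 2000/310000000 = 0.00645161 ms.
4 queued → 0.0258065 ms.
Plus remaining 36800 bits of current packet: 0.11871 ms.
Queuing delay = 0.1445 ms.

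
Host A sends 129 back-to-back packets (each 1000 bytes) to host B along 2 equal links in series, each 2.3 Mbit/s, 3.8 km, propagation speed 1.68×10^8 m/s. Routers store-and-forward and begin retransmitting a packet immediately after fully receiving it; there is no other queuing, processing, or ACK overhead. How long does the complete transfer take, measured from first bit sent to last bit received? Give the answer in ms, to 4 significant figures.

452.2 ms

Per-hop transmission t_tx = L/R = 8000/2300000 = 3.47826 ms.
Per-hop propagation t_prop = 3800/168000000 = 0.022619 ms.
Pipeline fill: first packet needs 2·t_tx to clear all hops; remaining 128 packets each add one t_tx.
Total = (2+129-1)·t_tx + 2·t_prop = 130·3.47826 + 2·0.022619 = 452.2 ms.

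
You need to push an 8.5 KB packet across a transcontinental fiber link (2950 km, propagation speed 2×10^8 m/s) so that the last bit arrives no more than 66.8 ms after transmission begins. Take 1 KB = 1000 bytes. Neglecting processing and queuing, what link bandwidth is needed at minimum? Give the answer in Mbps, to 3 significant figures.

L = 68000 bits.
Propagation delay = 2950000 / 200000000 = 14.75 ms.
Transmission budget = 66.8 − 14.75 = 52.05 ms.
R ≥ L / t_tx = 68000 bits / 0.05205 s = 1.31 Mbps.

1.31 Mbps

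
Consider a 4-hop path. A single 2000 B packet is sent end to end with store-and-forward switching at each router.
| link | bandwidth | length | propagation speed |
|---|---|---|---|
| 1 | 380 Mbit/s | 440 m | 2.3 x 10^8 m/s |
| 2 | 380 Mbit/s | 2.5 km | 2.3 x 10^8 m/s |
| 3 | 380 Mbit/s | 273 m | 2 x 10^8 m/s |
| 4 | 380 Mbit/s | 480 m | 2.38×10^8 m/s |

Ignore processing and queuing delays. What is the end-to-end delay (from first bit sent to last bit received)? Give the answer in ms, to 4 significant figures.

L = 2000 × 8 = 16000 bits.
Transmission delay per hop = L/R = 16000/380000000 = 0.0421053 ms; 4 hops → 0.168421 ms.
Propagation delays (d/s per hop): 0.00191304, 0.0108696, 0.001365, 0.00201681 ms; sum = 0.0161644 ms.
End-to-end = 0.1846 ms.

0.1846 ms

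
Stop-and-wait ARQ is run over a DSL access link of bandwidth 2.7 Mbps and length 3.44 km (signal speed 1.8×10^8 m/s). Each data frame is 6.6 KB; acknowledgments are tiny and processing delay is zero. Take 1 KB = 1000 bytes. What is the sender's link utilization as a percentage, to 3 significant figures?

99.8 %

t_tx = L/R = 52800/2700000 = 0.0195556 s.
t_prop = 3440/180000000 = 1.91111e-05 s; RTT = 3.82222e-05 s.
Cycle = t_tx + RTT = 0.0195938 s.
Utilization = t_tx / cycle = 0.0195556/0.0195938 = 99.8 %.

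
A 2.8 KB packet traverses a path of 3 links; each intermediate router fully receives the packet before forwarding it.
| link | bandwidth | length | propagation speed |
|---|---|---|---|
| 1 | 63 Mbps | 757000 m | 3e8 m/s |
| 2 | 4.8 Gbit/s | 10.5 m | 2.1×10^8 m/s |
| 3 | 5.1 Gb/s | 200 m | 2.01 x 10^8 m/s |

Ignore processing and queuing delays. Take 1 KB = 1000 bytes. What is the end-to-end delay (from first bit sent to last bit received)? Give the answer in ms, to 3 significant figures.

L = 22400 bits.
Transmission delays (L/R per hop): 0.355556, 0.00466667, 0.00439216 ms; sum = 0.364614 ms.
Propagation delays (d/s per hop): 2.52333, 5e-05, 0.000995025 ms; sum = 2.52438 ms.
End-to-end = 2.89 ms.

2.89 ms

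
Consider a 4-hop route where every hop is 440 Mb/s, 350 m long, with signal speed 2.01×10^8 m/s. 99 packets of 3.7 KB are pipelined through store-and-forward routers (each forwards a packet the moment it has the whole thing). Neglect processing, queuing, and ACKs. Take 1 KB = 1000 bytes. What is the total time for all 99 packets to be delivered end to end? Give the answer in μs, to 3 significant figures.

6870 μs

Per-hop transmission t_tx = L/R = 29600/440000000 = 67.2727 μs.
Per-hop propagation t_prop = 350/2.01e+08 = 1.74129 μs.
Pipeline fill: first packet needs 4·t_tx to clear all hops; remaining 98 packets each add one t_tx.
Total = (4+99-1)·t_tx + 4·t_prop = 102·67.2727 + 4·1.74129 = 6870 μs.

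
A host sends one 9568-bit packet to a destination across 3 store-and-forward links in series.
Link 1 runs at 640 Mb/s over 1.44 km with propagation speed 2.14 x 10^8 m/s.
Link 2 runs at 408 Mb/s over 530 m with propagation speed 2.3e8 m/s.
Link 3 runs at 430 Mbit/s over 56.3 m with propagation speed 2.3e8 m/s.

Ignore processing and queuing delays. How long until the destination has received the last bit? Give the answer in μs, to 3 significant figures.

Transmission delays (L/R per hop): 14.95, 23.451, 22.2512 μs; sum = 60.6521 μs.
Propagation delays (d/s per hop): 6.72897, 2.30435, 0.244783 μs; sum = 9.2781 μs.
End-to-end = 69.9 μs.

69.9 μs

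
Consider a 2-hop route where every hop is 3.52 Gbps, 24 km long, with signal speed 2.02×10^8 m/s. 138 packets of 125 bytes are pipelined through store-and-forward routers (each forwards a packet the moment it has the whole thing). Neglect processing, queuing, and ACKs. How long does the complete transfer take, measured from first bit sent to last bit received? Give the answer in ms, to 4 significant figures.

0.2771 ms

Per-hop transmission t_tx = L/R = 1000/3520000000 = 0.000284091 ms.
Per-hop propagation t_prop = 24000/202000000 = 0.118812 ms.
Pipeline fill: first packet needs 2·t_tx to clear all hops; remaining 137 packets each add one t_tx.
Total = (2+138-1)·t_tx + 2·t_prop = 139·0.000284091 + 2·0.118812 = 0.2771 ms.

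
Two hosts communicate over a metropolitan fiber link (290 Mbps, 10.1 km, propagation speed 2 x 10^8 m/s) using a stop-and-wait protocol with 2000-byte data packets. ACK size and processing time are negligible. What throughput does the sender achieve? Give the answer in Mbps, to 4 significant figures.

102.5 Mbps

t_tx = L/R = 16000/290000000 = 5.51724e-05 s.
t_prop = 10100/200000000 = 5.05e-05 s; RTT = 0.000101 s.
Cycle = t_tx + RTT = 0.000156172 s.
Throughput = L / cycle = 16000 / 0.000156172 = 102.5 Mbps.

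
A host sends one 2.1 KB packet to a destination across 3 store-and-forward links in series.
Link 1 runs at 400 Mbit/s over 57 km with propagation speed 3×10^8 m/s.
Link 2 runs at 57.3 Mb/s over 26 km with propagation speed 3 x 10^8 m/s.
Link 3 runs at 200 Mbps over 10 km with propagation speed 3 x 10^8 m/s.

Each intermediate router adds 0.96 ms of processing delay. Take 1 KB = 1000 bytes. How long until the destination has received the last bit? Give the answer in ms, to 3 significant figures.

2.65 ms

L = 16800 bits.
Transmission delays (L/R per hop): 0.042, 0.293194, 0.084 ms; sum = 0.419194 ms.
Propagation delays (d/s per hop): 0.19, 0.0866667, 0.0333333 ms; sum = 0.31 ms.
Processing at 2 router(s): 2 × 0.96 ms = 1.92 ms.
End-to-end = 2.65 ms.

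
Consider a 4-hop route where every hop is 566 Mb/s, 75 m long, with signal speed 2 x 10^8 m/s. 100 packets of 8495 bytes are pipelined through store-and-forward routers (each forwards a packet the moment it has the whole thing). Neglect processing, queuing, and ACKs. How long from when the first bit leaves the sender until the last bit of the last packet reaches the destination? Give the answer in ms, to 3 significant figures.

12.4 ms

Per-hop transmission t_tx = L/R = 67960/566000000 = 0.120071 ms.
Per-hop propagation t_prop = 75/200000000 = 0.000375 ms.
Pipeline fill: first packet needs 4·t_tx to clear all hops; remaining 99 packets each add one t_tx.
Total = (4+100-1)·t_tx + 4·t_prop = 103·0.120071 + 4·0.000375 = 12.4 ms.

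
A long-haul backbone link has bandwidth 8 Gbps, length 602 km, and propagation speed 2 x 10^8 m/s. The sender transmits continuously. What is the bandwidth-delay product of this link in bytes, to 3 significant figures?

3010000 bytes

Propagation delay = 602000 / 200000000 = 0.00301 s.
BDP = R × t_prop = 8000000000 × 0.00301 = 24080000 bits.
In bytes: 24080000/8 = 3010000 bytes.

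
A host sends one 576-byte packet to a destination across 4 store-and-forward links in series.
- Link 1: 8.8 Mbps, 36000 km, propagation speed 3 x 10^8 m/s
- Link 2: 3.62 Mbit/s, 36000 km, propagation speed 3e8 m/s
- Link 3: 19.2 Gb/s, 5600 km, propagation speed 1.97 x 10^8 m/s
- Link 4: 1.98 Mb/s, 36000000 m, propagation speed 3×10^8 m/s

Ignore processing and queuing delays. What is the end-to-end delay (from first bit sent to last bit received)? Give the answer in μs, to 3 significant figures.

393000 μs

L = 576 × 8 = 4608 bits.
Transmission delays (L/R per hop): 523.636, 1272.93, 0.24, 2327.27 μs; sum = 4124.08 μs.
Propagation delays (d/s per hop): 120000, 120000, 28426.4, 120000 μs; sum = 388426 μs.
End-to-end = 393000 μs.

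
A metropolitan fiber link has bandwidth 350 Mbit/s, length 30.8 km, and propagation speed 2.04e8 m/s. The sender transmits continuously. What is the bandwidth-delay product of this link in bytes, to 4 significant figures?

Propagation delay = 30800 / 204000000 = 0.00015098 s.
BDP = R × t_prop = 350000000 × 0.00015098 = 52843.1 bits.
In bytes: 52843.1/8 = 6605 bytes.

6605 bytes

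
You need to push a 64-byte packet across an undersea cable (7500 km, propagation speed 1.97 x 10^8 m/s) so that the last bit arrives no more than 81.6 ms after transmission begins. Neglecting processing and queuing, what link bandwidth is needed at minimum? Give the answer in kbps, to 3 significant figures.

L = 512 bits.
Propagation delay = 7500000 / 197000000 = 38.0711 ms.
Transmission budget = 81.6 − 38.0711 = 43.5289 ms.
R ≥ L / t_tx = 512 bits / 0.0435289 s = 11.8 kbps.

11.8 kbps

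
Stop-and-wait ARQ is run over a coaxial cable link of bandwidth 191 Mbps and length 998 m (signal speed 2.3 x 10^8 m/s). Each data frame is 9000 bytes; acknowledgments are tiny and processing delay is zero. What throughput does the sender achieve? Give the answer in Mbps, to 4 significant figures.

186.7 Mbps

t_tx = L/R = 72000/191000000 = 0.000376963 s.
t_prop = 998/2.3e+08 = 4.33913e-06 s; RTT = 8.67826e-06 s.
Cycle = t_tx + RTT = 0.000385642 s.
Throughput = L / cycle = 72000 / 0.000385642 = 186.7 Mbps.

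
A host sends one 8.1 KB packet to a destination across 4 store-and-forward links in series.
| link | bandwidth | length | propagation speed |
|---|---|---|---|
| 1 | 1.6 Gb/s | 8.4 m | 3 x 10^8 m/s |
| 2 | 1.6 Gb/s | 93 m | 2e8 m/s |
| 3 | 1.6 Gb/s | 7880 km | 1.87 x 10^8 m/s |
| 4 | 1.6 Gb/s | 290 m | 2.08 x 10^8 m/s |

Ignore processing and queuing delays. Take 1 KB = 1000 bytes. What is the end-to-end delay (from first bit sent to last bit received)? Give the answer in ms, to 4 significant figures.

42.30 ms

L = 64800 bits.
Transmission delay per hop = L/R = 64800/1600000000 = 0.0405 ms; 4 hops → 0.162 ms.
Propagation delays (d/s per hop): 2.8e-05, 0.000465, 42.139, 0.00139423 ms; sum = 42.1409 ms.
End-to-end = 42.30 ms.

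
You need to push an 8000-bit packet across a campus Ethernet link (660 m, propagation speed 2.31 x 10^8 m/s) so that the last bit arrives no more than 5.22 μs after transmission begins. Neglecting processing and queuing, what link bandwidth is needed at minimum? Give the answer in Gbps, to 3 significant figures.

Propagation delay = 660 / 231000000 = 2.85714 μs.
Transmission budget = 5.22 − 2.85714 = 2.36286 μs.
R ≥ L / t_tx = 8000 bits / 2.36286e-06 s = 3.39 Gbps.

3.39 Gbps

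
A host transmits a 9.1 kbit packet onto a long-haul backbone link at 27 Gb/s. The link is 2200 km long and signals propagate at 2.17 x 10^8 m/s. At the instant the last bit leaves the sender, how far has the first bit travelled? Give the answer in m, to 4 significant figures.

73.14 m

t_tx = L/R = 9100/27000000000 = 3.37037e-07 s.
Distance = s × t_tx = 217000000 × 3.37037e-07 = 73.14 m.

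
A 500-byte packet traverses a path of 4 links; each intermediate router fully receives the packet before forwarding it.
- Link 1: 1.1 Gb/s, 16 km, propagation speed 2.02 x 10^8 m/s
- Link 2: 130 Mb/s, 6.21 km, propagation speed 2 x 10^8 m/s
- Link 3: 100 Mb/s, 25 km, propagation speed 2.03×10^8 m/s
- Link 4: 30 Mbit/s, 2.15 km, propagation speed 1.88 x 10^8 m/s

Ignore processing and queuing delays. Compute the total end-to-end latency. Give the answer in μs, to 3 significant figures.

L = 500 × 8 = 4000 bits.
Transmission delays (L/R per hop): 3.63636, 30.7692, 40, 133.333 μs; sum = 207.739 μs.
Propagation delays (d/s per hop): 79.2079, 31.05, 123.153, 11.4362 μs; sum = 244.847 μs.
End-to-end = 453 μs.

453 μs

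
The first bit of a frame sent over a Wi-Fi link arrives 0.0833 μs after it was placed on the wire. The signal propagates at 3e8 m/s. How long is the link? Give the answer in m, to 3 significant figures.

d = s × t_prop = 300000000 × 8.33e-08 = 25.0 m.

25.0 m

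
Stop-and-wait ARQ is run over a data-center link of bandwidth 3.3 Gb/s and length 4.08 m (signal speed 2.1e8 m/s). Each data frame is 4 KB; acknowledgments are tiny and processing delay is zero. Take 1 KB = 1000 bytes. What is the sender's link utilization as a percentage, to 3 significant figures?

99.6 %

t_tx = L/R = 32000/3300000000 = 9.69697e-06 s.
t_prop = 4.08/210000000 = 1.94286e-08 s; RTT = 3.88571e-08 s.
Cycle = t_tx + RTT = 9.73583e-06 s.
Utilization = t_tx / cycle = 9.69697e-06/9.73583e-06 = 99.6 %.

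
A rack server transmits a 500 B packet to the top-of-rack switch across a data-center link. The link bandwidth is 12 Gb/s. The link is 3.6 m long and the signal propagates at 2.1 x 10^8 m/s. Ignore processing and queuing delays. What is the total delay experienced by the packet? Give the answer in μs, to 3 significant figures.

L = 500 × 8 = 4000 bits.
Transmission delay = L/R = 4000 / 12000000000 = 0.333333 μs.
Propagation delay = d/s = 3.6 m / 210000000 m/s = 0.0171429 μs.
Total = 0.350 μs.

0.350 μs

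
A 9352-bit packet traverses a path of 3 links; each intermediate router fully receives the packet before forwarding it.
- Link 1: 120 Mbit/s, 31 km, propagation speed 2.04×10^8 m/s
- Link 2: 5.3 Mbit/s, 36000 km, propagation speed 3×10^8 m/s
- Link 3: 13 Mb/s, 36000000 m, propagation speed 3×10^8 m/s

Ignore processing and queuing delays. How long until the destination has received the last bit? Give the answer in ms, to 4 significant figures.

242.7 ms

Transmission delays (L/R per hop): 0.0779333, 1.76453, 0.719385 ms; sum = 2.56185 ms.
Propagation delays (d/s per hop): 0.151961, 120, 120 ms; sum = 240.152 ms.
End-to-end = 242.7 ms.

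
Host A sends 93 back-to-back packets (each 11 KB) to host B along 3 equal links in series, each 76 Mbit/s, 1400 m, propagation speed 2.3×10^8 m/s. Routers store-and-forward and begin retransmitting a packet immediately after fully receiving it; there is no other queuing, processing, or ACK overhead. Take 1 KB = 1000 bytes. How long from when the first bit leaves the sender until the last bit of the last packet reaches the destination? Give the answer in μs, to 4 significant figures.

110000 μs

Per-hop transmission t_tx = L/R = 88000/76000000 = 1157.89 μs.
Per-hop propagation t_prop = 1400/2.3e+08 = 6.08696 μs.
Pipeline fill: first packet needs 3·t_tx to clear all hops; remaining 92 packets each add one t_tx.
Total = (3+93-1)·t_tx + 3·t_prop = 95·1157.89 + 3·6.08696 = 110000 μs.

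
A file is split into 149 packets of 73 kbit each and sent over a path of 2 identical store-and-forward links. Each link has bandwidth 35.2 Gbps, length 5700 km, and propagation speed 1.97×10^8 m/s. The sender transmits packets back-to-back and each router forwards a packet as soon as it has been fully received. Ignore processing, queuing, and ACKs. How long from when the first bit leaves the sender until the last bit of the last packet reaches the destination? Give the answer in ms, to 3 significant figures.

58.2 ms

Per-hop transmission t_tx = L/R = 73000/35200000000 = 0.00207386 ms.
Per-hop propagation t_prop = 5700000/197000000 = 28.934 ms.
Pipeline fill: first packet needs 2·t_tx to clear all hops; remaining 148 packets each add one t_tx.
Total = (2+149-1)·t_tx + 2·t_prop = 150·0.00207386 + 2·28.934 = 58.2 ms.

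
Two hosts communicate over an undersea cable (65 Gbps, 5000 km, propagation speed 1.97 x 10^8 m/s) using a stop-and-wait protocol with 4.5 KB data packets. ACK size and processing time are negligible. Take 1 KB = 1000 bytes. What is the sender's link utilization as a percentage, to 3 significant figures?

t_tx = L/R = 36000/65000000000 = 5.53846e-07 s.
t_prop = 5000000/197000000 = 0.0253807 s; RTT = 0.0507614 s.
Cycle = t_tx + RTT = 0.050762 s.
Utilization = t_tx / cycle = 5.53846e-07/0.050762 = 0.00109 %.

0.00109 %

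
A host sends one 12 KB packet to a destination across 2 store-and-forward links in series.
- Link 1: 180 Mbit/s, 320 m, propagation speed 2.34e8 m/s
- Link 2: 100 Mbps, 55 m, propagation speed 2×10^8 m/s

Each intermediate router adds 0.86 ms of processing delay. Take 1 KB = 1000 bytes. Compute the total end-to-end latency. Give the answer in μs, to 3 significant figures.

2350 μs

L = 96000 bits.
Transmission delays (L/R per hop): 533.333, 960 μs; sum = 1493.33 μs.
Propagation delays (d/s per hop): 1.36752, 0.275 μs; sum = 1.64252 μs.
Processing at 1 router(s): 1 × 0.86 ms = 860 μs.
End-to-end = 2350 μs.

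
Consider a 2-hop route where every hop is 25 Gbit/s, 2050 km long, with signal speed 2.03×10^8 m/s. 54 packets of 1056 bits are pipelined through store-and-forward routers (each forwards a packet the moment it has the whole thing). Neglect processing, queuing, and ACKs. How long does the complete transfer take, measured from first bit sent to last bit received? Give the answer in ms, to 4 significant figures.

20.20 ms

Per-hop transmission t_tx = L/R = 1056/25000000000 = 4.224e-05 ms.
Per-hop propagation t_prop = 2050000/2.03e+08 = 10.0985 ms.
Pipeline fill: first packet needs 2·t_tx to clear all hops; remaining 53 packets each add one t_tx.
Total = (2+54-1)·t_tx + 2·t_prop = 55·4.224e-05 + 2·10.0985 = 20.20 ms.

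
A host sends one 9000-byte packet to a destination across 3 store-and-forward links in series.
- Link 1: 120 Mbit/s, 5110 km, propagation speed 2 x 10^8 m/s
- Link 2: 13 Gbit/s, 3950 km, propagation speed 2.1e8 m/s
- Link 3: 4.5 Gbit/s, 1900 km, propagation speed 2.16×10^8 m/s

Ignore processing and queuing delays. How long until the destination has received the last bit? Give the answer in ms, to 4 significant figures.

L = 9000 × 8 = 72000 bits.
Transmission delays (L/R per hop): 0.6, 0.00553846, 0.016 ms; sum = 0.621538 ms.
Propagation delays (d/s per hop): 25.55, 18.8095, 8.7963 ms; sum = 53.1558 ms.
End-to-end = 53.78 ms.

53.78 ms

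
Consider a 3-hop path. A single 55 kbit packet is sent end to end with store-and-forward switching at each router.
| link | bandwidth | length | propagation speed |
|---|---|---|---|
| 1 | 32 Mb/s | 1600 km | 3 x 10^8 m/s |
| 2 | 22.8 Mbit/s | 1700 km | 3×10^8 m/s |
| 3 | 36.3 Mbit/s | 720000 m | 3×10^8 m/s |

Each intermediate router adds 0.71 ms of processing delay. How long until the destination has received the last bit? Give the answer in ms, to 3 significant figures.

L = 55000 bits.
Transmission delays (L/R per hop): 1.71875, 2.41228, 1.51515 ms; sum = 5.64618 ms.
Propagation delays (d/s per hop): 5.33333, 5.66667, 2.4 ms; sum = 13.4 ms.
Processing at 2 router(s): 2 × 0.71 ms = 1.42 ms.
End-to-end = 20.5 ms.

20.5 ms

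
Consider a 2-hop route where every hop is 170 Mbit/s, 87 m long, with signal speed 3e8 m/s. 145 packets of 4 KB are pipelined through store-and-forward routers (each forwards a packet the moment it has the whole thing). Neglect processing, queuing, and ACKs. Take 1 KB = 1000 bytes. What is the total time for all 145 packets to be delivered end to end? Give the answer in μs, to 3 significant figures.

Per-hop transmission t_tx = L/R = 32000/170000000 = 188.235 μs.
Per-hop propagation t_prop = 87/300000000 = 0.29 μs.
Pipeline fill: first packet needs 2·t_tx to clear all hops; remaining 144 packets each add one t_tx.
Total = (2+145-1)·t_tx + 2·t_prop = 146·188.235 + 2·0.29 = 27500 μs.

27500 μs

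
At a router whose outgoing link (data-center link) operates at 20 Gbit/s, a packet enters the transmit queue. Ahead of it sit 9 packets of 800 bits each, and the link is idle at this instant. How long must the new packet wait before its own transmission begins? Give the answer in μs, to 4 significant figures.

0.3600 μs

Each queued packet: L/R = 800/20000000000 = 0.04 μs.
9 queued → 0.36 μs.
Queuing delay = 0.3600 μs.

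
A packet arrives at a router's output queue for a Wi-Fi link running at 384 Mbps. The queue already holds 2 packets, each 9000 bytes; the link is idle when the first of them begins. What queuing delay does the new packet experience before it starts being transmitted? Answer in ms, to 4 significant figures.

Each queued packet: L/R = 72000/384000000 = 0.1875 ms.
2 queued → 0.375 ms.
Queuing delay = 0.3750 ms.

0.3750 ms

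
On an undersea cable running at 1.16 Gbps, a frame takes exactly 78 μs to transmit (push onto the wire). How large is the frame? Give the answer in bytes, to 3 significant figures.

11300 bytes

L = R × t_tx = 1160000000 b/s × 7.8e-05 s = 90480 bits.
In bytes: 90480 / 8 = 11300 bytes.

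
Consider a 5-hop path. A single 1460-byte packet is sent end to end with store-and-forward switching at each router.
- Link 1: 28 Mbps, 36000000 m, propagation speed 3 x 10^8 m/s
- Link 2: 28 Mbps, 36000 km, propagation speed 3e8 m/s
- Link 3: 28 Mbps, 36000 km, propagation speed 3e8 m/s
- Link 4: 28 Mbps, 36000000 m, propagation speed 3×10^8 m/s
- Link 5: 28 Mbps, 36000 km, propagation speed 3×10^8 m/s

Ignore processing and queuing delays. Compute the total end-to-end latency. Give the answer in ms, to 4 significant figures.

L = 1460 × 8 = 11680 bits.
Transmission delay per hop = L/R = 11680/28000000 = 0.417143 ms; 5 hops → 2.08571 ms.
Propagation delays (d/s per hop): 120, 120, 120, 120, 120 ms; sum = 600 ms.
End-to-end = 602.1 ms.

602.1 ms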